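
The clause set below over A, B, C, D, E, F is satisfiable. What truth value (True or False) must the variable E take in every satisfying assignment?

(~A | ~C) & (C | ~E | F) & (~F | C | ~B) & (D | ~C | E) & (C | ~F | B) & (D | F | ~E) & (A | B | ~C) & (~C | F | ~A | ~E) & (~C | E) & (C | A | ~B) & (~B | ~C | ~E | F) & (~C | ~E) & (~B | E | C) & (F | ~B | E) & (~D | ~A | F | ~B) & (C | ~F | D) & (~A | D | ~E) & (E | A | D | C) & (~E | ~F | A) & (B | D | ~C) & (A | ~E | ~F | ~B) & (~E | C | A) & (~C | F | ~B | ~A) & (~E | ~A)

False

Suppose E = 1.
The clause (~C) is unit, so C = 0.
The clause (F) is unit, so F = 1.
The clause (~B) is unit, so B = 0.
That conflicts with the unit clause (B).
So every satisfying assignment has E = False.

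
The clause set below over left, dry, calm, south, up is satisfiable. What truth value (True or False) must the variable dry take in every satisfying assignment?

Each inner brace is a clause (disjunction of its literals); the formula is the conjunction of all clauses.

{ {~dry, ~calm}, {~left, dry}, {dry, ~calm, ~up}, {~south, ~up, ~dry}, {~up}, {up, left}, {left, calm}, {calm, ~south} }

True

Suppose dry = 0.
(~left) alone gives left = 0.
(~up) alone gives up = 0.
That conflicts with the unit clause (up).
So every satisfying assignment has dry = True.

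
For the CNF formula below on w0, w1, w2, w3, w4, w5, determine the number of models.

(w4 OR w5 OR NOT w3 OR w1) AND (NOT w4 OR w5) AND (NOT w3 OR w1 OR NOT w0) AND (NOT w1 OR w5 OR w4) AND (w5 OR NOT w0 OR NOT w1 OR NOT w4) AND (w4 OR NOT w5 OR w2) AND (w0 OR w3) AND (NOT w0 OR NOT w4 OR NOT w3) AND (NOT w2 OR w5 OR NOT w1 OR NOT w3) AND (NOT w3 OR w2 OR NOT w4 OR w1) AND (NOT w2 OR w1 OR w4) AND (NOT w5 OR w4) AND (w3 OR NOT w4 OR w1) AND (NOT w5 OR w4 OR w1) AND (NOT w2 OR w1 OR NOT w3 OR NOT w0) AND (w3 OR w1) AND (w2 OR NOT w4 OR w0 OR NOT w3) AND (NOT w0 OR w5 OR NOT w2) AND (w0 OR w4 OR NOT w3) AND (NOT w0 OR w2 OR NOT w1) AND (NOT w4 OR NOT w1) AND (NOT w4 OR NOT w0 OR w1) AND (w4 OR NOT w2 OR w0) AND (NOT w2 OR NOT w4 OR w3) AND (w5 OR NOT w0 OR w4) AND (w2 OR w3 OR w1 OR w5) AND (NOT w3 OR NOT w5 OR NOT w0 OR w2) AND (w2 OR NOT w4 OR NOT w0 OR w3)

There are 2^6 = 64 truth assignments over (w0, w1, w2, w3, w4, w5).
Split on w4. With w4 = true, the clauses containing w4 are satisfied and NOT w4 drops from the rest; 1 of the 2^5 = 32 assignments to the other variables satisfy what remains.
With w4 = false, by the same count on the reduced clause set, 0 assignments work.
(One model: w0=F, w1=F, w2=T, w3=T, w4=T, w5=T.)
Total: 1 + 0 = 1.

1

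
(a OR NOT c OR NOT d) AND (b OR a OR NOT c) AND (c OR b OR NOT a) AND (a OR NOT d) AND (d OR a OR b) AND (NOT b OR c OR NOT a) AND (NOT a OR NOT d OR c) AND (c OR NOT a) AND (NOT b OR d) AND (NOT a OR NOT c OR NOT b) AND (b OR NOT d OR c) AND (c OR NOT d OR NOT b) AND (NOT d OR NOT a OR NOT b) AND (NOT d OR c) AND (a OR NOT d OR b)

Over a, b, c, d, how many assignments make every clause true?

2

There are 2^4 = 16 truth assignments over (a, b, c, d).
Check each against the 15 clauses (columns in the order a, b, c, d):
  F F F F  ✗ fails (d OR a OR b)
  F F F T  ✗ fails (a OR NOT d)
  F F T F  ✗ fails (b OR a OR NOT c)
  F F T T  ✗ fails (a OR NOT c OR NOT d)
  F T F F  ✗ fails (NOT b OR d)
  F T F T  ✗ fails (a OR NOT d)
  F T T F  ✗ fails (NOT b OR d)
  F T T T  ✗ fails (a OR NOT c OR NOT d)
  T F F F  ✗ fails (c OR b OR NOT a)
  T F F T  ✗ fails (c OR b OR NOT a)
  T F T F  ✓ satisfies all
  T F T T  ✓ satisfies all
  T T F F  ✗ fails (NOT b OR c OR NOT a)
  T T F T  ✗ fails (NOT b OR c OR NOT a)
  T T T F  ✗ fails (NOT b OR d)
  T T T T  ✗ fails (NOT a OR NOT c OR NOT b)
2 of the 16 rows are models.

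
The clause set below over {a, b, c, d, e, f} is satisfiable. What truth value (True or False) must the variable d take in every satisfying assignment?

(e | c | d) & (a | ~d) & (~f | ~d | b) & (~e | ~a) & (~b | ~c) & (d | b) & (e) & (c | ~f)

Suppose d = 1.
Unit clause (a) forces a = 1.
Unit clause (~e) forces e = 0.
But (e) is also a unit clause — contradiction.
So every satisfying assignment has d = False.

False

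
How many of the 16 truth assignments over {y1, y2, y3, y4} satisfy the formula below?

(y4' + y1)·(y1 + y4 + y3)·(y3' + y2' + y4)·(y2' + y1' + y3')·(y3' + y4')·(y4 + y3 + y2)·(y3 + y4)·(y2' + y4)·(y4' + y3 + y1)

There are 2^4 = 16 truth assignments over (y1, y2, y3, y4).
Check each against the 9 clauses (columns in the order y1, y2, y3, y4):
  F F F F  ✗ fails (y1 + y4 + y3)
  F F F T  ✗ fails (y4' + y1)
  F F T F  ✓ satisfies all
  F F T T  ✗ fails (y4' + y1)
  F T F F  ✗ fails (y1 + y4 + y3)
  F T F T  ✗ fails (y4' + y1)
  F T T F  ✗ fails (y3' + y2' + y4)
  F T T T  ✗ fails (y4' + y1)
  T F F F  ✗ fails (y4 + y3 + y2)
  T F F T  ✓ satisfies all
  T F T F  ✓ satisfies all
  T F T T  ✗ fails (y3' + y4')
  T T F F  ✗ fails (y3 + y4)
  T T F T  ✓ satisfies all
  T T T F  ✗ fails (y3' + y2' + y4)
  T T T T  ✗ fails (y2' + y1' + y3')
4 of the 16 rows are models.

4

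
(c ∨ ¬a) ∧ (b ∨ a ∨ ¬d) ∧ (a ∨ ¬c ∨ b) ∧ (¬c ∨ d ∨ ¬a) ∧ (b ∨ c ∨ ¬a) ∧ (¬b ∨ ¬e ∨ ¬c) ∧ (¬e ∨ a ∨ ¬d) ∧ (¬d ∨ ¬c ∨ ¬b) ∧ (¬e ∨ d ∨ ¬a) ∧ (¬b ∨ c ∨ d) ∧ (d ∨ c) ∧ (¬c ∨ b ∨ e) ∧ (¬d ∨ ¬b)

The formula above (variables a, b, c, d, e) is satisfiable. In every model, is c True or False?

True

Suppose c = False.
(¬a) alone gives a = False.
(d) alone gives d = True.
(b) alone gives b = True.
But (¬b) is also a unit clause — contradiction.
So every satisfying assignment has c = True.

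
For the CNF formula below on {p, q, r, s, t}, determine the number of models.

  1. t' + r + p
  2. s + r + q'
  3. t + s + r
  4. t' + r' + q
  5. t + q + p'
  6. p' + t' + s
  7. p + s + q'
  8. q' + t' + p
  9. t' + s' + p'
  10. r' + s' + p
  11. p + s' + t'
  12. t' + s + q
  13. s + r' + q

5

There are 2^5 = 32 truth assignments over (p, q, r, s, t).
Split on q. With q = 1, the clauses containing q are satisfied and q' drops from the rest; 4 of the 2^4 = 16 assignments to the other variables satisfy what remains.
With q = 0, by the same count on the reduced clause set, 1 assignment works.
Total: 4 + 1 = 5.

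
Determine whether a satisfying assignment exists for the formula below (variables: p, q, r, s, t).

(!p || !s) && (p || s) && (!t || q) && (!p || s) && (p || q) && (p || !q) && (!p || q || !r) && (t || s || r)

Try p = false.
Unit clause (s) forces s = true.
Unit clause (q) forces q = true.
That conflicts with the unit clause (!q).
That branch fails; take p = true instead.
Unit clause (!s) forces s = false.
That conflicts with the unit clause (s).
Neither p = true nor p = false works.
No assignment satisfies every clause.

No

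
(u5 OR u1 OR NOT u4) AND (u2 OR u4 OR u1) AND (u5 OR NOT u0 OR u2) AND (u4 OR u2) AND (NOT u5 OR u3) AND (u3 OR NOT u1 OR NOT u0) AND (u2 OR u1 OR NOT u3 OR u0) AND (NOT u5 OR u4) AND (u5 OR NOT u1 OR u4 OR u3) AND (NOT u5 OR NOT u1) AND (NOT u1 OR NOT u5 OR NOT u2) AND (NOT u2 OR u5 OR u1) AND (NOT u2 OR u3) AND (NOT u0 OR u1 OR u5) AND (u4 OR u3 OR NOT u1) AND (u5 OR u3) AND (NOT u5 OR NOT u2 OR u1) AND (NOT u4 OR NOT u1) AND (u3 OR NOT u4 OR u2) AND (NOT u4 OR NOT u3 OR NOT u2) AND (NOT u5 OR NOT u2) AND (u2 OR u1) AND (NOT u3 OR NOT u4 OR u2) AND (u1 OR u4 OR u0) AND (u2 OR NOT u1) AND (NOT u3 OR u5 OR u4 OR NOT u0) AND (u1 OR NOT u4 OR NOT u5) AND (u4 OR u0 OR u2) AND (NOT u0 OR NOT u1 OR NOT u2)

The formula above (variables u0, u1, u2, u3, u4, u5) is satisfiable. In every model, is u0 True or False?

Suppose u0 = true.
Branch on u5: set u5 = true.
Unit clause (u3) forces u3 = true.
Unit clause (u4) forces u4 = true.
Unit clause (NOT u1) forces u1 = false.
That conflicts with the unit clause (u1).
Undo u5 and try u5 = false.
Unit clause (u2) forces u2 = true.
Unit clause (u1) forces u1 = true.
That conflicts with the unit clause (NOT u1).
Both values of u5 lead to a conflict.
So every satisfying assignment has u0 = False.

False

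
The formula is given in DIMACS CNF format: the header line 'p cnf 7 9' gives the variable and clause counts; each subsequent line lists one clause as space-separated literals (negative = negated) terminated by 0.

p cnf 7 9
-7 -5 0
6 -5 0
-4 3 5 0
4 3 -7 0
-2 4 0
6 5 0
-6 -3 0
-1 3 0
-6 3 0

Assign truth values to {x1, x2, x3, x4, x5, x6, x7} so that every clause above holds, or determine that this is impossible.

UNSATISFIABLE

Case x7 = False:
Case x6 = True:
The clause (¬x3) is unit, so x3 = False.
That conflicts with the unit clause (x3).
That branch fails; take x6 = False instead.
The clause (¬x5) is unit, so x5 = False.
That conflicts with the unit clause (x5).
Both values of x6 lead to a conflict.
That branch fails; take x7 = True instead.
The clause (¬x5) is unit, so x5 = False.
The clause (x6) is unit, so x6 = True.
The clause (¬x3) is unit, so x3 = False.
That conflicts with the unit clause (x3).
Both values of x7 lead to a conflict.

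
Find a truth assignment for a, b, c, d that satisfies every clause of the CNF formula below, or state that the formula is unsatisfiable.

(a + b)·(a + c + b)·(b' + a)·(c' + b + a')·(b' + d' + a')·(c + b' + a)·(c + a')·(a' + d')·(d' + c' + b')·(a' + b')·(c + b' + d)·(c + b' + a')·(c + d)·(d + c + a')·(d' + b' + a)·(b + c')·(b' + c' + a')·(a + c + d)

Branch on a: set a = 1.
From the singleton clause (c), c = 1.
From the singleton clause (b), b = 1.
Now (b') is unsatisfied and unit — conflict.
So a must be the other value — set a = 0.
From the singleton clause (b), b = 1.
Now (b') is unsatisfied and unit — conflict.
Both values of a lead to a conflict.

UNSATISFIABLE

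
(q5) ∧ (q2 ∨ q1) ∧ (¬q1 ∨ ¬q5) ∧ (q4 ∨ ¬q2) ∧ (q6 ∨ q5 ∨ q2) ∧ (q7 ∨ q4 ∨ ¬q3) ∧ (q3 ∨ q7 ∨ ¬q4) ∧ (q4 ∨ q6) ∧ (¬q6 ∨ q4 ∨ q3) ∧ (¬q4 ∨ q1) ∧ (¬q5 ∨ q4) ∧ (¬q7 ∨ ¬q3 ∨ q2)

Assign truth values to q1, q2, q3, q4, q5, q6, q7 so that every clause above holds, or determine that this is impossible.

The clause (q5) is unit, so q5 = True.
The clause (¬q1) is unit, so q1 = False.
The clause (q2) is unit, so q2 = True.
The clause (q4) is unit, so q4 = True.
Now (¬q4) is unsatisfied and unit — conflict.

UNSATISFIABLE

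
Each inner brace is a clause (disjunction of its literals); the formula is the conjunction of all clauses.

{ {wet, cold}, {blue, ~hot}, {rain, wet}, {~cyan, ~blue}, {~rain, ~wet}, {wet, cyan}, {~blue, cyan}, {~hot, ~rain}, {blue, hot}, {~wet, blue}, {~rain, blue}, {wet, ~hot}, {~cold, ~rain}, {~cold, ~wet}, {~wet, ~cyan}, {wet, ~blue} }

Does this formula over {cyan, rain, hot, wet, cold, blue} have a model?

Branch on wet: set wet = 1.
(~rain) alone gives rain = 0.
(blue) alone gives blue = 1.
(~cyan) alone gives cyan = 0.
That conflicts with the unit clause (cyan).
Backtrack on wet: now try wet = 0.
(cold) alone gives cold = 1.
(rain) alone gives rain = 1.
That conflicts with the unit clause (~rain).
Both values of wet lead to a conflict.
No assignment satisfies every clause.

Unsatisfiable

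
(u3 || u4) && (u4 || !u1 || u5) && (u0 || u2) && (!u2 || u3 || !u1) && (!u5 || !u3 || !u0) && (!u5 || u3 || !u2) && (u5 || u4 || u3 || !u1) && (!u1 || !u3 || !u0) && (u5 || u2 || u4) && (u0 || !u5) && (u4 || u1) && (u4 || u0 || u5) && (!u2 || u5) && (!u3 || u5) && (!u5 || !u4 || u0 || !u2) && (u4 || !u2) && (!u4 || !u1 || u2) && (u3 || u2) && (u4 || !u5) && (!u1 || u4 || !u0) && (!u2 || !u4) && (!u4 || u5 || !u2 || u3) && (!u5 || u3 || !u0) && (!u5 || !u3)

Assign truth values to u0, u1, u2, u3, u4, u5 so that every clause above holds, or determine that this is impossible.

UNSATISFIABLE

Suppose u3 = true.
From the singleton clause (u5), u5 = true.
Now (!u5) is unsatisfied and unit — conflict.
Backtrack on u3: now try u3 = false.
From the singleton clause (u4), u4 = true.
From the singleton clause (u2), u2 = true.
Now (!u2) is unsatisfied and unit — conflict.
Either choice for u3 ends in contradiction.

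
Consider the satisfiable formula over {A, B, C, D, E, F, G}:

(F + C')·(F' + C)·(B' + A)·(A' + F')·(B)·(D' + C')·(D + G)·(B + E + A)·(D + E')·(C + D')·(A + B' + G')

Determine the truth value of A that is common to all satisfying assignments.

Suppose A = 0.
The clause (B') is unit, so B = 0.
Now (B) is unsatisfied and unit — conflict.
So every satisfying assignment has A = True.

True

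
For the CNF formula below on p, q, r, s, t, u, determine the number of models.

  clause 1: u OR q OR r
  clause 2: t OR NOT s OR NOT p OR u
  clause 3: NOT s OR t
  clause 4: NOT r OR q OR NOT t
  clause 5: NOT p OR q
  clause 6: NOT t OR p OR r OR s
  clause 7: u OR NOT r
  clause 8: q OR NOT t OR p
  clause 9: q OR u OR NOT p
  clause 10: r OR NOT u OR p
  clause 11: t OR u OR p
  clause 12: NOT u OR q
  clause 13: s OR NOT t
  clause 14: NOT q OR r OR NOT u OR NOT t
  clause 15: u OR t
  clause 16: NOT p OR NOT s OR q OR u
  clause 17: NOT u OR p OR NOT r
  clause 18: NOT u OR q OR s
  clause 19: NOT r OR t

There are 2^6 = 64 truth assignments over (p, q, r, s, t, u).
Split on u. With u = true, the clauses containing u are satisfied and NOT u drops from the rest; 2 of the 2^5 = 32 assignments to the other variables satisfy what remains.
With u = false, by the same count on the reduced clause set, 2 assignments work.
Total: 2 + 2 = 4.

4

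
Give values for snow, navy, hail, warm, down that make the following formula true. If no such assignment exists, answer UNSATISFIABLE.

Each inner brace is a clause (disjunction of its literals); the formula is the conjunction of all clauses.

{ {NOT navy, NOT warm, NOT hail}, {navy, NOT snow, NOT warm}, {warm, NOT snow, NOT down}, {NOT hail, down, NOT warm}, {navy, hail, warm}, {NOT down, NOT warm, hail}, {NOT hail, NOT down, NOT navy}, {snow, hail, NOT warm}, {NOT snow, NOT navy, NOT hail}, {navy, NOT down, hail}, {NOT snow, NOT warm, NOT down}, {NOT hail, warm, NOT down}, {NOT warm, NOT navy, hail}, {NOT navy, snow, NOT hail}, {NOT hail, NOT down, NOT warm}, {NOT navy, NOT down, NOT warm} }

Suppose navy = true.
Suppose warm = false.
Suppose snow = false.
From the singleton clause (NOT hail), hail = false.
Every clause is now satisfied; down is unconstrained.

snow: false,  navy: true,  hail: false,  warm: false,  down: true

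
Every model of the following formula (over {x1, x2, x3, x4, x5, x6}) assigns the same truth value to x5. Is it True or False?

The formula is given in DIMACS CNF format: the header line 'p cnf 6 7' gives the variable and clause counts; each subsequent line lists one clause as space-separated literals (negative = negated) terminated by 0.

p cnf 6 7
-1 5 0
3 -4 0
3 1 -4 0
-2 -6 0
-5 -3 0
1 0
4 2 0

Suppose x5 = False.
Unit clause (¬x1) forces x1 = False.
That conflicts with the unit clause (x1).
So every satisfying assignment has x5 = True.

True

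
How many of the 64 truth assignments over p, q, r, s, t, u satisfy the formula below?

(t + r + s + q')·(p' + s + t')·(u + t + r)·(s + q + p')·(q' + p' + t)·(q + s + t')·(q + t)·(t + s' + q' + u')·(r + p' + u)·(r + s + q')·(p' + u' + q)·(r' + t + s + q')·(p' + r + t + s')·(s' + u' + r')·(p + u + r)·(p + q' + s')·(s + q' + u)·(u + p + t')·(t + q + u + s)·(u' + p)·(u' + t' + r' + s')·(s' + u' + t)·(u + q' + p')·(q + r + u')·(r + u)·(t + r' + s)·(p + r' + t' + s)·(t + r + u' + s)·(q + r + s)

There are 2^6 = 64 truth assignments over (p, q, r, s, t, u).
Split on s. With s = 1, the clauses containing s are satisfied and s' drops from the rest; 2 of the 2^5 = 32 assignments to the other variables satisfy what remains.
With s = 0, by the same count on the reduced clause set, 0 assignments work.
(One model: p=T, q=F, r=T, s=T, t=T, u=F.)
Total: 2 + 0 = 2.

2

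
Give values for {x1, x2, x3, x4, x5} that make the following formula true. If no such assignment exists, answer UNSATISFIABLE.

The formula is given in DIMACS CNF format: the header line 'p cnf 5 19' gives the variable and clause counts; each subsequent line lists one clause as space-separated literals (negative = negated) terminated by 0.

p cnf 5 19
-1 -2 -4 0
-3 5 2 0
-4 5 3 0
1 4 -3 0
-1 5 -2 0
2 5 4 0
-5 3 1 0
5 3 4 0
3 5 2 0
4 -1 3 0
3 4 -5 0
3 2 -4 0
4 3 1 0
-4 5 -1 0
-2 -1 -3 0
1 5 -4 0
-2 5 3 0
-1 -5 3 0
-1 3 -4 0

x1 ↦ True,  x2 ↦ False,  x3 ↦ True,  x4 ↦ False,  x5 ↦ True

Try x1 = True.
Try x2 = False.
Try x3 = True.
(x5) alone gives x5 = True.
All clauses hold; x4 can take either value.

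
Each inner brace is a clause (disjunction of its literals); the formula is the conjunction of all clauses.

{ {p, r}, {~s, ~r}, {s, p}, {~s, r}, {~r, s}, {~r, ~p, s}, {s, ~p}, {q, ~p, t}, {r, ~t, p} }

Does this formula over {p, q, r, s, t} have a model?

Try p = 1.
Unit clause (s) forces s = 1.
Unit clause (~r) forces r = 0.
Now (r) is unsatisfied and unit — conflict.
So p must be the other value — set p = 0.
Unit clause (r) forces r = 1.
Unit clause (~s) forces s = 0.
Now (s) is unsatisfied and unit — conflict.
Neither p = 1 nor p = 0 works.
No assignment satisfies every clause.

Unsatisfiable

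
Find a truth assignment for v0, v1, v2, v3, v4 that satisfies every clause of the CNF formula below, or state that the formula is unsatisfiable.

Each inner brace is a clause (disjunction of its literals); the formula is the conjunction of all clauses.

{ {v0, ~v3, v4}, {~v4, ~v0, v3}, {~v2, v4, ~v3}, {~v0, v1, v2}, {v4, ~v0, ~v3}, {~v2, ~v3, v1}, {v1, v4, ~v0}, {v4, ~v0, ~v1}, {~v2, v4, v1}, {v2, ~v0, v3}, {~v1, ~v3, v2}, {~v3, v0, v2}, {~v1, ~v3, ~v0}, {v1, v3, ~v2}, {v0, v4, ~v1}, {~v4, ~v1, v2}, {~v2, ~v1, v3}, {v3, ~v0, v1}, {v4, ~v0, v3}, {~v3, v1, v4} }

v0 ↦ 0,  v1 ↦ 0,  v2 ↦ 0,  v3 ↦ 0,  v4 ↦ 1

Case v0 = 0:
Case v3 = 0:
Case v1 = 0:
The clause (~v2) is unit, so v2 = 0.
All clauses hold; v4 can take either value.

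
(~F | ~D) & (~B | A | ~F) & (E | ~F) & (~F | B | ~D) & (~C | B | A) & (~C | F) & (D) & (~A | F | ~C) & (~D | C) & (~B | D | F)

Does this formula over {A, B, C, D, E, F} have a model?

(D) alone gives D = 1.
(~F) alone gives F = 0.
(~C) alone gives C = 0.
Now (C) is unsatisfied and unit — conflict.
No assignment satisfies every clause.

No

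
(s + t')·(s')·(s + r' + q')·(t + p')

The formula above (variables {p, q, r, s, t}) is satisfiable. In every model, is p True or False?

Suppose p = 1.
From the singleton clause (s'), s = 0.
From the singleton clause (t'), t = 0.
That conflicts with the unit clause (t).
So every satisfying assignment has p = False.

False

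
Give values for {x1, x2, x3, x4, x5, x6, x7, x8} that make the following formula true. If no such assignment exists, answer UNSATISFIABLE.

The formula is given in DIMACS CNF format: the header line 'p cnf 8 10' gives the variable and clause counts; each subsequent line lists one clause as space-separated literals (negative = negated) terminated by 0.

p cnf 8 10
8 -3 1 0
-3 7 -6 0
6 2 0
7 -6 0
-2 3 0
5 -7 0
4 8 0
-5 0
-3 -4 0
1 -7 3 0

(¬x5) alone gives x5 = False.
(¬x7) alone gives x7 = False.
(¬x6) alone gives x6 = False.
(x2) alone gives x2 = True.
(x3) alone gives x3 = True.
(¬x4) alone gives x4 = False.
(x8) alone gives x8 = True.
No clause remains; x1 is free.

x1 ↦ True; x2 ↦ True; x3 ↦ True; x4 ↦ False; x5 ↦ False; x6 ↦ False; x7 ↦ False; x8 ↦ True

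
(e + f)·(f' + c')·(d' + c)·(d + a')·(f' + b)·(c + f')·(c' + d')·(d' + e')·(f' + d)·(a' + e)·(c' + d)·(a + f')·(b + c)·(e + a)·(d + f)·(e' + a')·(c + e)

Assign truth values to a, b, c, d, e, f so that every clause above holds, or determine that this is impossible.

UNSATISFIABLE

Branch on e: set e = 1.
The clause (d') is unit, so d = 0.
The clause (a') is unit, so a = 0.
The clause (f') is unit, so f = 0.
But (f) is also a unit clause — contradiction.
That branch fails; take e = 0 instead.
The clause (f) is unit, so f = 1.
The clause (c') is unit, so c = 0.
But (c) is also a unit clause — contradiction.
Both values of e lead to a conflict.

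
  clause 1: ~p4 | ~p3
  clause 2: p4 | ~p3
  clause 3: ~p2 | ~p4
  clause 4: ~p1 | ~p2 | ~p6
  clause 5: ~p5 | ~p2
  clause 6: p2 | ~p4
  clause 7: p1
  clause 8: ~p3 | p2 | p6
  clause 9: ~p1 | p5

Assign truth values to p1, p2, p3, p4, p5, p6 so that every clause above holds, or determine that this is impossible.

p1 ↦ 1; p2 ↦ 0; p3 ↦ 0; p4 ↦ 0; p5 ↦ 1; p6 ↦ 0

The clause (p1) is unit, so p1 = 1.
The clause (p5) is unit, so p5 = 1.
The clause (~p2) is unit, so p2 = 0.
The clause (~p4) is unit, so p4 = 0.
The clause (~p3) is unit, so p3 = 0.
Every clause is now satisfied; p6 is unconstrained.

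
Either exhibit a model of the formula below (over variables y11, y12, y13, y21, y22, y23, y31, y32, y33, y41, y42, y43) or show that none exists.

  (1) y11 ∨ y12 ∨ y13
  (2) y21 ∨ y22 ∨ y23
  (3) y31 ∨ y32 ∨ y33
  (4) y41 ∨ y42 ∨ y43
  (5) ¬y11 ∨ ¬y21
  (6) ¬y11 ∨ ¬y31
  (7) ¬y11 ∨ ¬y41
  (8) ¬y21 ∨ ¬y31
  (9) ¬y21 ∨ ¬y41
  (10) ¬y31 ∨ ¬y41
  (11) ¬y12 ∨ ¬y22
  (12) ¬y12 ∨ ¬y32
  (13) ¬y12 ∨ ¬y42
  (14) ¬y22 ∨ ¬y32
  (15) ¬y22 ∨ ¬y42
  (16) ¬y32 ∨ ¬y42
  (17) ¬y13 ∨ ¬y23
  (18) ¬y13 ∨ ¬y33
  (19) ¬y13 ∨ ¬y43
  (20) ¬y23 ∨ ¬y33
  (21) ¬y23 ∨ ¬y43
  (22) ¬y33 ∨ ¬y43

UNSATISFIABLE

Branch on y11: set y11 = False.
Branch on y12: set y12 = True.
Unit clause (¬y22) forces y22 = False.
Unit clause (¬y32) forces y32 = False.
Unit clause (¬y42) forces y42 = False.
Branch on y21: set y21 = True.
Unit clause (¬y31) forces y31 = False.
Unit clause (y33) forces y33 = True.
Unit clause (¬y41) forces y41 = False.
Unit clause (y43) forces y43 = True.
That conflicts with the unit clause (¬y43).
Undo y21 and try y21 = False.
Unit clause (y23) forces y23 = True.
Unit clause (¬y13) forces y13 = False.
Unit clause (¬y33) forces y33 = False.
Unit clause (y31) forces y31 = True.
Unit clause (¬y41) forces y41 = False.
Unit clause (y43) forces y43 = True.
That conflicts with the unit clause (¬y43).
Either choice for y21 ends in contradiction.
Undo y12 and try y12 = False.
Unit clause (y13) forces y13 = True.
Unit clause (¬y23) forces y23 = False.
Unit clause (¬y33) forces y33 = False.
Unit clause (¬y43) forces y43 = False.
Branch on y21: set y21 = True.
Unit clause (¬y31) forces y31 = False.
Unit clause (y32) forces y32 = True.
Unit clause (¬y41) forces y41 = False.
Unit clause (y42) forces y42 = True.
That conflicts with the unit clause (¬y42).
Undo y21 and try y21 = False.
Unit clause (y22) forces y22 = True.
Unit clause (¬y32) forces y32 = False.
Unit clause (y31) forces y31 = True.
Unit clause (¬y41) forces y41 = False.
Unit clause (y42) forces y42 = True.
That conflicts with the unit clause (¬y42).
Either choice for y21 ends in contradiction.
Either choice for y12 ends in contradiction.
Undo y11 and try y11 = True.
Unit clause (¬y21) forces y21 = False.
Unit clause (¬y31) forces y31 = False.
Unit clause (¬y41) forces y41 = False.
Branch on y22: set y22 = True.
Unit clause (¬y12) forces y12 = False.
Unit clause (¬y32) forces y32 = False.
Unit clause (y33) forces y33 = True.
Unit clause (¬y42) forces y42 = False.
Unit clause (y43) forces y43 = True.
That conflicts with the unit clause (¬y43).
Undo y22 and try y22 = False.
Unit clause (y23) forces y23 = True.
Unit clause (¬y13) forces y13 = False.
Unit clause (¬y33) forces y33 = False.
Unit clause (y32) forces y32 = True.
Unit clause (¬y12) forces y12 = False.
Unit clause (¬y42) forces y42 = False.
Unit clause (y43) forces y43 = True.
That conflicts with the unit clause (¬y43).
Either choice for y22 ends in contradiction.
Either choice for y11 ends in contradiction.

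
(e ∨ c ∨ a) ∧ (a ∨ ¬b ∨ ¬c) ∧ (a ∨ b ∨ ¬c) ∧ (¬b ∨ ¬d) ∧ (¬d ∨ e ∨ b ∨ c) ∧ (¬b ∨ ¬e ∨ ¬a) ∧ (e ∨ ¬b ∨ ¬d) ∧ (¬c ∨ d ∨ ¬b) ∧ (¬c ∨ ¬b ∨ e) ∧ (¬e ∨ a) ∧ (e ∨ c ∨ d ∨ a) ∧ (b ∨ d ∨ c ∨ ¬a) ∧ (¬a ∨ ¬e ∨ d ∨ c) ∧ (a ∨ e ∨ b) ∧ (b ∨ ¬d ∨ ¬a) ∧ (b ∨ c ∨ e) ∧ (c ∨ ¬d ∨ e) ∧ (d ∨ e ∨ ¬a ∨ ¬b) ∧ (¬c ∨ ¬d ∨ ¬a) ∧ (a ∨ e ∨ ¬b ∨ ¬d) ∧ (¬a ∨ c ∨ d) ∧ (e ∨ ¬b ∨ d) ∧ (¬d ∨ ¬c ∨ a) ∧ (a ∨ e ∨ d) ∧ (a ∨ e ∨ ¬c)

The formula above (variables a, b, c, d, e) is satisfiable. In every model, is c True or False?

Suppose c = False.
Suppose e = True.
From the singleton clause (a), a = True.
From the singleton clause (¬b), b = False.
From the singleton clause (d), d = True.
But (¬d) is also a unit clause — contradiction.
Undo e and try e = False.
From the singleton clause (a), a = True.
From the singleton clause (b), b = True.
From the singleton clause (¬d), d = False.
But (d) is also a unit clause — contradiction.
Either choice for e ends in contradiction.
So every satisfying assignment has c = True.

True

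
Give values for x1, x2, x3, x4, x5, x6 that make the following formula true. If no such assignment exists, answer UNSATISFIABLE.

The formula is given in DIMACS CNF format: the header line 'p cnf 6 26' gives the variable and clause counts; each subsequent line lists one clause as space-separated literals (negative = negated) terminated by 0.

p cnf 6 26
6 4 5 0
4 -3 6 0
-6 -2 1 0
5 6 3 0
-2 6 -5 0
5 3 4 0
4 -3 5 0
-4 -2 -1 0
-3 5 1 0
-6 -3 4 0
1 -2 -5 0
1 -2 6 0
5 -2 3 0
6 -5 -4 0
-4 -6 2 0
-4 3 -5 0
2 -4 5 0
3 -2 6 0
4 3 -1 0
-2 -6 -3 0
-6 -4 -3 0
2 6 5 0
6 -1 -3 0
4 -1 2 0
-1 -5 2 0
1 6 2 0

Try x6 = True.
Try x2 = False.
Unit clause (¬x4) forces x4 = False.
Unit clause (¬x3) forces x3 = False.
Unit clause (x5) forces x5 = True.
Unit clause (¬x1) forces x1 = False.
Every clause now holds.

x1=False, x2=False, x3=False, x4=False, x5=True, x6=True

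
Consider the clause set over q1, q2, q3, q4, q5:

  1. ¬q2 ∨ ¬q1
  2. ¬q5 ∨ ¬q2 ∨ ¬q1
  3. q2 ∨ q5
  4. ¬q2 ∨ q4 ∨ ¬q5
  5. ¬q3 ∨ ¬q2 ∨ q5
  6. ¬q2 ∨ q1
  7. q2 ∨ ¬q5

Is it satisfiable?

Branch on q2: set q2 = False.
From the singleton clause (q5), q5 = True.
Now (¬q5) is unsatisfied and unit — conflict.
Undo q2 and try q2 = True.
From the singleton clause (¬q1), q1 = False.
Now (q1) is unsatisfied and unit — conflict.
Either choice for q2 ends in contradiction.
No assignment satisfies every clause.

No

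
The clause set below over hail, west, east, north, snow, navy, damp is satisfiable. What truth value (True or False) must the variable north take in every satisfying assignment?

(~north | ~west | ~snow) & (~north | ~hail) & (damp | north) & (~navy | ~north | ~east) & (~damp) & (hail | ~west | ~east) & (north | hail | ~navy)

True

Suppose north = 0.
From the singleton clause (damp), damp = 1.
Now (~damp) is unsatisfied and unit — conflict.
So every satisfying assignment has north = True.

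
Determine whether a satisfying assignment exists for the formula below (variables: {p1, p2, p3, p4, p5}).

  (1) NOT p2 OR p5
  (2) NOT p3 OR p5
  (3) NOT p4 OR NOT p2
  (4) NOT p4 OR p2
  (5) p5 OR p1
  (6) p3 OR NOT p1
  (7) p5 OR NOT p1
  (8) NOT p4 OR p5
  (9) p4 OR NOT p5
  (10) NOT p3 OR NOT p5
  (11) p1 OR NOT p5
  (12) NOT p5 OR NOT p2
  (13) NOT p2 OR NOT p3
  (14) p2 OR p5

Branch on p2: set p2 = false.
From the singleton clause (NOT p4), p4 = false.
From the singleton clause (NOT p5), p5 = false.
But (p5) is also a unit clause — contradiction.
Undo p2 and try p2 = true.
From the singleton clause (p5), p5 = true.
But (NOT p5) is also a unit clause — contradiction.
Both values of p2 lead to a conflict.
No assignment satisfies every clause.

Unsatisfiable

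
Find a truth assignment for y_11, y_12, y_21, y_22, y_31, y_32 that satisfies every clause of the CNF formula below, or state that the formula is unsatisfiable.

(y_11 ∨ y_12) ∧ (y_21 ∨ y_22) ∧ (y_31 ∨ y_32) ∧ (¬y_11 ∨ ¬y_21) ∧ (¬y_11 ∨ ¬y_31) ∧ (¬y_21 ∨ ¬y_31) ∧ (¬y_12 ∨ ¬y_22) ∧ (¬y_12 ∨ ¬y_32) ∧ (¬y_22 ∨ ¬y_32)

Suppose y_11 = True.
The clause (¬y_21) is unit, so y_21 = False.
The clause (y_22) is unit, so y_22 = True.
The clause (¬y_31) is unit, so y_31 = False.
The clause (y_32) is unit, so y_32 = True.
Now (¬y_32) is unsatisfied and unit — conflict.
Backtrack on y_11: now try y_11 = False.
The clause (y_12) is unit, so y_12 = True.
The clause (¬y_22) is unit, so y_22 = False.
The clause (y_21) is unit, so y_21 = True.
The clause (¬y_31) is unit, so y_31 = False.
The clause (y_32) is unit, so y_32 = True.
Now (¬y_32) is unsatisfied and unit — conflict.
Neither y_11 = True nor y_11 = False works.

UNSATISFIABLE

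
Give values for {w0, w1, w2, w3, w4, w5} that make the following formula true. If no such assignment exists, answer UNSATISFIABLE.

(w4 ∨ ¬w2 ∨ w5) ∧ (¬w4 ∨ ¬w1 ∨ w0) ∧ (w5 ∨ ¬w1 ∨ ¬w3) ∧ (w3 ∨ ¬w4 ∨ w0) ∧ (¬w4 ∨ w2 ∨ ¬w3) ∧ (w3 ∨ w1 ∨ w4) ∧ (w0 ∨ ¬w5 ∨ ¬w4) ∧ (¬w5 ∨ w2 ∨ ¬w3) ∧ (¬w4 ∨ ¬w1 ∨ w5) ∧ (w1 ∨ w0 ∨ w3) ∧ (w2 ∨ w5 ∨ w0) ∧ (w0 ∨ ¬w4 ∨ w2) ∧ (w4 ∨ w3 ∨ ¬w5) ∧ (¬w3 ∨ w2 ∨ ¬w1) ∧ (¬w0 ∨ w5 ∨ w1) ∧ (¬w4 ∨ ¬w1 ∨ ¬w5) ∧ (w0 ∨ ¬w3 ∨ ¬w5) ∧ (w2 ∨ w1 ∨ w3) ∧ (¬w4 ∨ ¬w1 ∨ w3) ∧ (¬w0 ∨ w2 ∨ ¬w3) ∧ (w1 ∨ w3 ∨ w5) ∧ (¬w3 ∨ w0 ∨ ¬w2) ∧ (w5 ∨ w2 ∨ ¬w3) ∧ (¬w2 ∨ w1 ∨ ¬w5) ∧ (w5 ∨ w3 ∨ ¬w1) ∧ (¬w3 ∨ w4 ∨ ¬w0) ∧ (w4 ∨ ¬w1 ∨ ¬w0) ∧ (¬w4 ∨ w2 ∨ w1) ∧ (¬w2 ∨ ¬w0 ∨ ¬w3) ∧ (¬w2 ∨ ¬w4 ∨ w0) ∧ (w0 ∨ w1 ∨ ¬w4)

UNSATISFIABLE

Branch on w4: set w4 = True.
Branch on w1: set w1 = False.
Unit clause (w2) forces w2 = True.
Unit clause (¬w5) forces w5 = False.
Unit clause (¬w0) forces w0 = False.
That conflicts with the unit clause (w0).
Backtrack on w1: now try w1 = True.
Unit clause (w0) forces w0 = True.
Unit clause (w5) forces w5 = True.
That conflicts with the unit clause (¬w5).
Either choice for w1 ends in contradiction.
Backtrack on w4: now try w4 = False.
Branch on w2: set w2 = False.
Branch on w3: set w3 = True.
Unit clause (¬w5) forces w5 = False.
That conflicts with the unit clause (w5).
Backtrack on w3: now try w3 = False.
Unit clause (w1) forces w1 = True.
Unit clause (¬w5) forces w5 = False.
That conflicts with the unit clause (w5).
Either choice for w3 ends in contradiction.
Backtrack on w2: now try w2 = True.
Unit clause (w5) forces w5 = True.
Unit clause (w3) forces w3 = True.
Unit clause (w0) forces w0 = True.
That conflicts with the unit clause (¬w0).
Either choice for w2 ends in contradiction.
Either choice for w4 ends in contradiction.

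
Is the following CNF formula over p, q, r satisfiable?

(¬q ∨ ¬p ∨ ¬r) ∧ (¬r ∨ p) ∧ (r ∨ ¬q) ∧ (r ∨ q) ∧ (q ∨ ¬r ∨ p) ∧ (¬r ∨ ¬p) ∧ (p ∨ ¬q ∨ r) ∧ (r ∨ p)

No

Try r = False.
(¬q) alone gives q = False.
But (q) is also a unit clause — contradiction.
Backtrack on r: now try r = True.
(p) alone gives p = True.
But (¬p) is also a unit clause — contradiction.
Neither r = True nor r = False works.
No assignment satisfies every clause.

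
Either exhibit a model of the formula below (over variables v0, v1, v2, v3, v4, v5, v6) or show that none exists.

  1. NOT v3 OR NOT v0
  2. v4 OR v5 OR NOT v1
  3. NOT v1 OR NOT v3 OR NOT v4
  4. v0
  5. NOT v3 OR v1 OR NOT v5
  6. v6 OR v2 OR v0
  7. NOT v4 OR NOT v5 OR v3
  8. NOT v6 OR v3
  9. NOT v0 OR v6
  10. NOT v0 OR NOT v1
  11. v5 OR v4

UNSATISFIABLE

The clause (v0) is unit, so v0 = true.
The clause (NOT v3) is unit, so v3 = false.
The clause (NOT v6) is unit, so v6 = false.
But (v6) is also a unit clause — contradiction.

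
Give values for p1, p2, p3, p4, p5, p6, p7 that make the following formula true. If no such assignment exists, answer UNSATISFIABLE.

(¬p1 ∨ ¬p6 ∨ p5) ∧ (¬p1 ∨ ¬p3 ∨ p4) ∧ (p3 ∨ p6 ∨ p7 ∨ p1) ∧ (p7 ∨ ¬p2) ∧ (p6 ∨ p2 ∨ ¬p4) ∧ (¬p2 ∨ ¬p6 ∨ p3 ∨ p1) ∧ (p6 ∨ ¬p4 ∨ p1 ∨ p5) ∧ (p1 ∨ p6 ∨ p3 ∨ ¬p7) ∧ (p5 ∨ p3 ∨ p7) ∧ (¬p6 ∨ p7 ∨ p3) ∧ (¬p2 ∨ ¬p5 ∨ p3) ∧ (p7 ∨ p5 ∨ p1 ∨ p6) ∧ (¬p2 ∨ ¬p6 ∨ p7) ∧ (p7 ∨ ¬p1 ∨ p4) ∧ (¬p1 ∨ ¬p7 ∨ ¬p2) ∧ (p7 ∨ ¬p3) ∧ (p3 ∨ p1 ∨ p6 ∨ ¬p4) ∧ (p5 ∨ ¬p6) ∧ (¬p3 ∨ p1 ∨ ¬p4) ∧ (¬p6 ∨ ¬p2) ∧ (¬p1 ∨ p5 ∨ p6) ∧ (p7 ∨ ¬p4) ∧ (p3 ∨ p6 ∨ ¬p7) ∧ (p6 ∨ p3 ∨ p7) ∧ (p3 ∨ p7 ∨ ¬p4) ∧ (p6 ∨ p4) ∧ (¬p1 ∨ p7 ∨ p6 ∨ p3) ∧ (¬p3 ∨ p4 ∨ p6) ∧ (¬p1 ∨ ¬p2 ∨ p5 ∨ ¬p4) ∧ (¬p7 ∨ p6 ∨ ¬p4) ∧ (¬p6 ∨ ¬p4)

Suppose p7 = True.
Suppose p1 = False.
Suppose p6 = True.
Unit clause (p5) forces p5 = True.
Unit clause (¬p2) forces p2 = False.
Unit clause (¬p4) forces p4 = False.
No clause remains; p3 is free.

p1: False, p2: False, p3: True, p4: False, p5: True, p6: True, p7: True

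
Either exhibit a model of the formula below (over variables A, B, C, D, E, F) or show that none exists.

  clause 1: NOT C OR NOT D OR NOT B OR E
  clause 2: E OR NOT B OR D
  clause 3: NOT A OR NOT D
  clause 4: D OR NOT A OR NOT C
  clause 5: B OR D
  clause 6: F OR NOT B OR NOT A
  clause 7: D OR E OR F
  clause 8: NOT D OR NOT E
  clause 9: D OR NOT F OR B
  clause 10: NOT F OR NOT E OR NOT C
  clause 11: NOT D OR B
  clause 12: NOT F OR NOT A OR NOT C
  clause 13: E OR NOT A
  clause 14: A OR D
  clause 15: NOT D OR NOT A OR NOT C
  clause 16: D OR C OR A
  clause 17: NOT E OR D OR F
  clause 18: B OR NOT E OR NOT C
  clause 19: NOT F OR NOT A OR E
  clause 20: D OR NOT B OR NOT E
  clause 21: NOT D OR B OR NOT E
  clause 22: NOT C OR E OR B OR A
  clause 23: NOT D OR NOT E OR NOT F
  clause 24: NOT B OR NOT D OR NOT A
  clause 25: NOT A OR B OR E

Try A = false.
Unit clause (D) forces D = true.
Unit clause (NOT E) forces E = false.
Unit clause (B) forces B = true.
Unit clause (NOT C) forces C = false.
Every clause is now satisfied; F is unconstrained.

A ↦ false,  B ↦ true,  C ↦ false,  D ↦ true,  E ↦ false,  F ↦ false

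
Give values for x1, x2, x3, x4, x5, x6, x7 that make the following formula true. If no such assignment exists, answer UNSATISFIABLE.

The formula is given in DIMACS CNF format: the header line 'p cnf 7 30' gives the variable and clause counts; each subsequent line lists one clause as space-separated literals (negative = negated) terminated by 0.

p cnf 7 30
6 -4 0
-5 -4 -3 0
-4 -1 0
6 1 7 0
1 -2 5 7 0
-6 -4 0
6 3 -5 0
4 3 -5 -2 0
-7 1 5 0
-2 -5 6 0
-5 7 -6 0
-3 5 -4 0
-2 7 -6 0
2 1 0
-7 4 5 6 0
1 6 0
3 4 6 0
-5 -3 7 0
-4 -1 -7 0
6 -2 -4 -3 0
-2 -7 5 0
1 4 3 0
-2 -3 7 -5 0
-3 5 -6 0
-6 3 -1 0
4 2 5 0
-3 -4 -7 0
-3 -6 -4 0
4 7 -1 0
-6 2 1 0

Try x6 = True.
(¬x4) alone gives x4 = False.
Try x5 = True.
(x7) alone gives x7 = True.
Try x3 = True.
Try x2 = True.
All clauses hold; x1 can take either value.

x1 ↦ True, x2 ↦ True, x3 ↦ True, x4 ↦ False, x5 ↦ True, x6 ↦ True, x7 ↦ True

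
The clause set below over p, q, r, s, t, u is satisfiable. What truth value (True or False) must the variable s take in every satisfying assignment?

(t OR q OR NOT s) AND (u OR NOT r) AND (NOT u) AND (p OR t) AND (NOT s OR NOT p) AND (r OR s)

Suppose s = false.
The clause (NOT u) is unit, so u = false.
The clause (NOT r) is unit, so r = false.
That conflicts with the unit clause (r).
So every satisfying assignment has s = True.

True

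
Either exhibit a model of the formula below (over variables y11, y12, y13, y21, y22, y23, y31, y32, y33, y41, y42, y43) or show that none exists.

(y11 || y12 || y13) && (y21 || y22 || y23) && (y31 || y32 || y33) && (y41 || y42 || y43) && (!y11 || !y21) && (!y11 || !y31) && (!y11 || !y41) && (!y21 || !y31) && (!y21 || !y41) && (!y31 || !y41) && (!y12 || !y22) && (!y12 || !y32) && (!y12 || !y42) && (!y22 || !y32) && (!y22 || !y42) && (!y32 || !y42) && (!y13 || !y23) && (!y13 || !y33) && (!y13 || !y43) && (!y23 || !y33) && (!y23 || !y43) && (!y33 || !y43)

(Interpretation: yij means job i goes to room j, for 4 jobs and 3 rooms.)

UNSATISFIABLE

Suppose y11 = false.
Suppose y12 = true.
From the singleton clause (!y22), y22 = false.
From the singleton clause (!y32), y32 = false.
From the singleton clause (!y42), y42 = false.
Suppose y21 = true.
From the singleton clause (!y31), y31 = false.
From the singleton clause (y33), y33 = true.
From the singleton clause (!y41), y41 = false.
From the singleton clause (y43), y43 = true.
Now (!y43) is unsatisfied and unit — conflict.
That branch fails; take y21 = false instead.
From the singleton clause (y23), y23 = true.
From the singleton clause (!y13), y13 = false.
From the singleton clause (!y33), y33 = false.
From the singleton clause (y31), y31 = true.
From the singleton clause (!y41), y41 = false.
From the singleton clause (y43), y43 = true.
Now (!y43) is unsatisfied and unit — conflict.
Either choice for y21 ends in contradiction.
That branch fails; take y12 = false instead.
From the singleton clause (y13), y13 = true.
From the singleton clause (!y23), y23 = false.
From the singleton clause (!y33), y33 = false.
From the singleton clause (!y43), y43 = false.
Suppose y21 = true.
From the singleton clause (!y31), y31 = false.
From the singleton clause (y32), y32 = true.
From the singleton clause (!y41), y41 = false.
From the singleton clause (y42), y42 = true.
Now (!y42) is unsatisfied and unit — conflict.
That branch fails; take y21 = false instead.
From the singleton clause (y22), y22 = true.
From the singleton clause (!y32), y32 = false.
From the singleton clause (y31), y31 = true.
From the singleton clause (!y41), y41 = false.
From the singleton clause (y42), y42 = true.
Now (!y42) is unsatisfied and unit — conflict.
Either choice for y21 ends in contradiction.
Either choice for y12 ends in contradiction.
That branch fails; take y11 = true instead.
From the singleton clause (!y21), y21 = false.
From the singleton clause (!y31), y31 = false.
From the singleton clause (!y41), y41 = false.
Suppose y22 = true.
From the singleton clause (!y12), y12 = false.
From the singleton clause (!y32), y32 = false.
From the singleton clause (y33), y33 = true.
From the singleton clause (!y42), y42 = false.
From the singleton clause (y43), y43 = true.
Now (!y43) is unsatisfied and unit — conflict.
That branch fails; take y22 = false instead.
From the singleton clause (y23), y23 = true.
From the singleton clause (!y13), y13 = false.
From the singleton clause (!y33), y33 = false.
From the singleton clause (y32), y32 = true.
From the singleton clause (!y12), y12 = false.
From the singleton clause (!y42), y42 = false.
From the singleton clause (y43), y43 = true.
Now (!y43) is unsatisfied and unit — conflict.
Either choice for y22 ends in contradiction.
Either choice for y11 ends in contradiction.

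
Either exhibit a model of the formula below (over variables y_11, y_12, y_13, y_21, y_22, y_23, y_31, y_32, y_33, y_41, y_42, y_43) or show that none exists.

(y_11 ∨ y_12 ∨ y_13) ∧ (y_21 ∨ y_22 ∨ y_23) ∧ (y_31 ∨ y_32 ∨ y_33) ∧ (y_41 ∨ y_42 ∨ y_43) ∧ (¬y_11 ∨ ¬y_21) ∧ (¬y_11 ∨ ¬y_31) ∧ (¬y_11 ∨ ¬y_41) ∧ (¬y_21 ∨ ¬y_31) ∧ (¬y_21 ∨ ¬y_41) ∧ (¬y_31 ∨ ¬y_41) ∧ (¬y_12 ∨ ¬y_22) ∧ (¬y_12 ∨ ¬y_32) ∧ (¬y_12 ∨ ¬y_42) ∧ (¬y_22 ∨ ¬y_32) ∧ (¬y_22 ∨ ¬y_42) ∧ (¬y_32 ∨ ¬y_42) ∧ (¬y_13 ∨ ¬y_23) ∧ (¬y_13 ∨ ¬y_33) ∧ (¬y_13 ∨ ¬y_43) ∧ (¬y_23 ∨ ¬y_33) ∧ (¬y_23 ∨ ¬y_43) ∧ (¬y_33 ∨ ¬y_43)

Branch on y_11: set y_11 = False.
Branch on y_12: set y_12 = True.
From the singleton clause (¬y_22), y_22 = False.
From the singleton clause (¬y_32), y_32 = False.
From the singleton clause (¬y_42), y_42 = False.
Branch on y_21: set y_21 = True.
From the singleton clause (¬y_31), y_31 = False.
From the singleton clause (y_33), y_33 = True.
From the singleton clause (¬y_41), y_41 = False.
From the singleton clause (y_43), y_43 = True.
But (¬y_43) is also a unit clause — contradiction.
Undo y_21 and try y_21 = False.
From the singleton clause (y_23), y_23 = True.
From the singleton clause (¬y_13), y_13 = False.
From the singleton clause (¬y_33), y_33 = False.
From the singleton clause (y_31), y_31 = True.
From the singleton clause (¬y_41), y_41 = False.
From the singleton clause (y_43), y_43 = True.
But (¬y_43) is also a unit clause — contradiction.
Neither y_21 = True nor y_21 = False works.
Undo y_12 and try y_12 = False.
From the singleton clause (y_13), y_13 = True.
From the singleton clause (¬y_23), y_23 = False.
From the singleton clause (¬y_33), y_33 = False.
From the singleton clause (¬y_43), y_43 = False.
Branch on y_21: set y_21 = True.
From the singleton clause (¬y_31), y_31 = False.
From the singleton clause (y_32), y_32 = True.
From the singleton clause (¬y_41), y_41 = False.
From the singleton clause (y_42), y_42 = True.
But (¬y_42) is also a unit clause — contradiction.
Undo y_21 and try y_21 = False.
From the singleton clause (y_22), y_22 = True.
From the singleton clause (¬y_32), y_32 = False.
From the singleton clause (y_31), y_31 = True.
From the singleton clause (¬y_41), y_41 = False.
From the singleton clause (y_42), y_42 = True.
But (¬y_42) is also a unit clause — contradiction.
Neither y_21 = True nor y_21 = False works.
Neither y_12 = True nor y_12 = False works.
Undo y_11 and try y_11 = True.
From the singleton clause (¬y_21), y_21 = False.
From the singleton clause (¬y_31), y_31 = False.
From the singleton clause (¬y_41), y_41 = False.
Branch on y_22: set y_22 = True.
From the singleton clause (¬y_12), y_12 = False.
From the singleton clause (¬y_32), y_32 = False.
From the singleton clause (y_33), y_33 = True.
From the singleton clause (¬y_42), y_42 = False.
From the singleton clause (y_43), y_43 = True.
But (¬y_43) is also a unit clause — contradiction.
Undo y_22 and try y_22 = False.
From the singleton clause (y_23), y_23 = True.
From the singleton clause (¬y_13), y_13 = False.
From the singleton clause (¬y_33), y_33 = False.
From the singleton clause (y_32), y_32 = True.
From the singleton clause (¬y_12), y_12 = False.
From the singleton clause (¬y_42), y_42 = False.
From the singleton clause (y_43), y_43 = True.
But (¬y_43) is also a unit clause — contradiction.
Neither y_22 = True nor y_22 = False works.
Neither y_11 = True nor y_11 = False works.

UNSATISFIABLE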